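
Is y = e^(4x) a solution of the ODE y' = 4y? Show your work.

Verification:
y = e^(4x)
y' = 4e^(4x)
4y = 4e^(4x)
y' = 4y ✓

Yes, it is a solution.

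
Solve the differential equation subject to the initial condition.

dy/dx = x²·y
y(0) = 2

General solution: y = Ce^(x³/3)
Applying IC y(0) = 2:
Particular solution: y = 2e^(x³/3)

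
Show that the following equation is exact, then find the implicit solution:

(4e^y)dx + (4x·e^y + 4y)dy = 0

Verify exactness: ∂M/∂y = ∂N/∂x ✓
Find F(x,y) such that ∂F/∂x = M, ∂F/∂y = N
Solution: 4x·e^y + 2y² = C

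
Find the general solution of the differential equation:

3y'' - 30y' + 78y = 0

Characteristic equation: 3r² - 30r + 78 = 0
Divide by 3: r² - 10r + 26 = 0
Roots: r = 5 ± i (complex conjugates)
General solution: y = e^(5x)(C₁cos(x) + C₂sin(x))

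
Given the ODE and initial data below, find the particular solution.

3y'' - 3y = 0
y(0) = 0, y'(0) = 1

General solution: y = C₁e^x + C₂e^(-x)
Applying ICs: C₁ = 1/2, C₂ = -1/2
Particular solution: y = (1/2)e^x - (1/2)e^(-x)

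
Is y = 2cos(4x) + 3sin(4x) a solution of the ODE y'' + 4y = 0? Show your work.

Verification:
y'' = -32cos(4x) - 48sin(4x)
y'' + 4y ≠ 0 (frequency mismatch: got 16 instead of 4)

No, it is not a solution.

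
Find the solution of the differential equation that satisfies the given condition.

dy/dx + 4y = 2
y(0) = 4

General solution: y = 1/2 + Ce^(-4x)
Applying y(0) = 4: C = 4 - 1/2 = 7/2
Particular solution: y = 1/2 + (7/2)e^(-4x)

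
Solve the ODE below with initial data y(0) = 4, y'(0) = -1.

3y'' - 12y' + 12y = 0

General solution: y = (C₁ + C₂x)e^(2x)
Repeated root r = 2
Applying ICs: C₁ = 4, C₂ = -9
Particular solution: y = (4 - 9x)e^(2x)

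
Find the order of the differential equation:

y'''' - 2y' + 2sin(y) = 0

The order is 4 (highest derivative is of order 4).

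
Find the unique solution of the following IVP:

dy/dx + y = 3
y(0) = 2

General solution: y = 3 + Ce^(-x)
Applying y(0) = 2: C = 2 - 3 = -1
Particular solution: y = 3 - e^(-x)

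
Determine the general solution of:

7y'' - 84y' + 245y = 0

Characteristic equation: 7r² - 84r + 245 = 0
Divide by 7: r² - 12r + 35 = 0
Roots: r = 7, 5 (distinct real)
General solution: y = C₁e^(7x) + C₂e^(5x)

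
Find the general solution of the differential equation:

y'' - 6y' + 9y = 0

Characteristic equation: r² - 6r + 9 = 0
Factored: (r - 3)² = 0
Repeated root: r = 3
General solution: y = (C₁ + C₂x)e^(3x)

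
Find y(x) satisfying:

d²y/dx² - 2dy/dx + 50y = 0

Characteristic equation: r² - 2r + 50 = 0
Roots: r = 1 ± 7i (complex conjugates)
General solution: y = e^x(C₁cos(7x) + C₂sin(7x))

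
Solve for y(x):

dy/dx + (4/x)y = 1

Using integrating factor method:

General solution: y = (1/5)x + Cx^(-4)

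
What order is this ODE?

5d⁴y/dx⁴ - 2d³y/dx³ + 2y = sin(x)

The order is 4 (highest derivative is of order 4).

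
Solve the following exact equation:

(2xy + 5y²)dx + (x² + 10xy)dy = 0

Verify exactness: ∂M/∂y = ∂N/∂x ✓
Find F(x,y) such that ∂F/∂x = M, ∂F/∂y = N
Solution: x²y + 5xy² = C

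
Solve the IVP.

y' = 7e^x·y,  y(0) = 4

General solution: y = Ce^(7e^x)
Applying IC y(0) = 4:
Particular solution: y = 4e^(7(e^x - 1))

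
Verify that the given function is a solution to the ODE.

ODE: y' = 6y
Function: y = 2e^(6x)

Verification:
y = 2e^(6x)
y' = 12e^(6x)
6y = 12e^(6x)
y' = 6y ✓

Yes, it is a solution.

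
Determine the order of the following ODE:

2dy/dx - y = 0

The order is 1 (highest derivative is of order 1).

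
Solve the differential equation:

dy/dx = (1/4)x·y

Separating variables and integrating:
ln|y| = x^2/8 + C

General solution: y = Ce^(x^2/8)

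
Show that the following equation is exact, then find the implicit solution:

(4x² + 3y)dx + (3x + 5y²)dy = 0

Verify exactness: ∂M/∂y = ∂N/∂x ✓
Find F(x,y) such that ∂F/∂x = M, ∂F/∂y = N
Solution: 4x³/3 + 3xy + 5y³/3 = C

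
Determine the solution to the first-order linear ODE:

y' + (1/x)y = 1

Using integrating factor method:

General solution: y = (1/2)x + C/x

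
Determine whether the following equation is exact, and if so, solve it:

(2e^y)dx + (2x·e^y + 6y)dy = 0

Verify exactness: ∂M/∂y = ∂N/∂x ✓
Find F(x,y) such that ∂F/∂x = M, ∂F/∂y = N
Solution: 2x·e^y + 3y² = C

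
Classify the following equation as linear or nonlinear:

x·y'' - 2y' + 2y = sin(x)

Linear (y and its derivatives appear to the first power only, no products of y terms)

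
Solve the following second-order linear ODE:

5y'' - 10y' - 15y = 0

Characteristic equation: 5r² - 10r - 15 = 0
Divide by 5: r² - 2r - 3 = 0
Roots: r = 3, -1 (distinct real)
General solution: y = C₁e^(3x) + C₂e^(-x)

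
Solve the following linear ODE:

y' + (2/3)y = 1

Using integrating factor method:

General solution: y = 3/2 + Ce^(-2x/3)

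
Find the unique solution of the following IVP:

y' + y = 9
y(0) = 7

General solution: y = 9 + Ce^(-x)
Applying y(0) = 7: C = 7 - 9 = -2
Particular solution: y = 9 - 2e^(-x)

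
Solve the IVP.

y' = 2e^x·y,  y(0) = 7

General solution: y = Ce^(2e^x)
Applying IC y(0) = 7:
Particular solution: y = 7e^(2(e^x - 1))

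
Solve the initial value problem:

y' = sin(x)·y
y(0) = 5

General solution: y = Ce^(-cos(x))
Applying IC y(0) = 5:
Particular solution: y = 5e^(1-cos(x))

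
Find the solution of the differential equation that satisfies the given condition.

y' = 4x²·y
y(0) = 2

General solution: y = Ce^(4x³/3)
Applying IC y(0) = 2:
Particular solution: y = 2e^(4x³/3)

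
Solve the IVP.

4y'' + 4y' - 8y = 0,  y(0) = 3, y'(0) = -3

General solution: y = C₁e^x + C₂e^(-2x)
Applying ICs: C₁ = 1, C₂ = 2
Particular solution: y = e^x + 2e^(-2x)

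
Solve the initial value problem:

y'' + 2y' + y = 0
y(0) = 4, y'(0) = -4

General solution: y = (C₁ + C₂x)e^(-x)
Repeated root r = -1
Applying ICs: C₁ = 4, C₂ = 0
Particular solution: y = 4e^(-x)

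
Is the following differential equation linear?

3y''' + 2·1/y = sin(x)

No. Nonlinear (1/y term)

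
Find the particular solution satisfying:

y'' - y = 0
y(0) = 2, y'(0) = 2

General solution: y = C₁e^x + C₂e^(-x)
Applying ICs: C₁ = 2, C₂ = 0
Particular solution: y = 2e^x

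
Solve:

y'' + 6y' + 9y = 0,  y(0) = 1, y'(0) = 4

General solution: y = (C₁ + C₂x)e^(-3x)
Repeated root r = -3
Applying ICs: C₁ = 1, C₂ = 7
Particular solution: y = (1 + 7x)e^(-3x)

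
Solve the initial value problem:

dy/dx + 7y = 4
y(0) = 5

General solution: y = 4/7 + Ce^(-7x)
Applying y(0) = 5: C = 5 - 4/7 = 31/7
Particular solution: y = 4/7 + (31/7)e^(-7x)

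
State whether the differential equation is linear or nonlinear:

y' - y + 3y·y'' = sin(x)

Nonlinear (y·y'' term)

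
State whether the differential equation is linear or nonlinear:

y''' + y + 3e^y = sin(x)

Nonlinear (e^y is nonlinear in y)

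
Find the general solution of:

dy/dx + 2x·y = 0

Using integrating factor method:

General solution: y = Ce^(-x^2)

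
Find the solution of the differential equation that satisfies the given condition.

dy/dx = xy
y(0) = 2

General solution: y = Ce^(x²/2)
Applying IC y(0) = 2:
Particular solution: y = 2e^(x²/2)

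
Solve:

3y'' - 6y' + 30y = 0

Characteristic equation: 3r² - 6r + 30 = 0
Divide by 3: r² - 2r + 10 = 0
Roots: r = 1 ± 3i (complex conjugates)
General solution: y = e^x(C₁cos(3x) + C₂sin(3x))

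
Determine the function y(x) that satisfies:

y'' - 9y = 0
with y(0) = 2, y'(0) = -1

General solution: y = C₁e^(3x) + C₂e^(-3x)
Applying ICs: C₁ = 5/6, C₂ = 7/6
Particular solution: y = (5/6)e^(3x) + (7/6)e^(-3x)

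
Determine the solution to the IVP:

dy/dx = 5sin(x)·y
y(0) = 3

General solution: y = Ce^(-5cos(x))
Applying IC y(0) = 3:
Particular solution: y = 3e^(5(1-cos(x)))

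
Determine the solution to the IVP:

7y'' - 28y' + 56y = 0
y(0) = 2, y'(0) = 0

General solution: y = e^(2x)(C₁cos(2x) + C₂sin(2x))
Complex roots r = 2 ± 2i
Applying ICs: C₁ = 2, C₂ = -2
Particular solution: y = e^(2x)(2cos(2x) - 2sin(2x))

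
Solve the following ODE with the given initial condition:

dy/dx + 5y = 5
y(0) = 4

General solution: y = 1 + Ce^(-5x)
Applying y(0) = 4: C = 4 - 1 = 3
Particular solution: y = 1 + 3e^(-5x)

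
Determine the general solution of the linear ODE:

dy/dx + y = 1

Using integrating factor method:

General solution: y = 1 + Ce^(-x)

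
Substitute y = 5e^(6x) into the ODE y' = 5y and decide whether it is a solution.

Verification:
y = 5e^(6x)
y' = 30e^(6x)
But 5y = 25e^(6x)
y' ≠ 5y — the derivative does not match

No, it is not a solution.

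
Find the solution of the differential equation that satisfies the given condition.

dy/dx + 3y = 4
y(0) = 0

General solution: y = 4/3 + Ce^(-3x)
Applying y(0) = 0: C = 0 - 4/3 = -4/3
Particular solution: y = 4/3 - (4/3)e^(-3x)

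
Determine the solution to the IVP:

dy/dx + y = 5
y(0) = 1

General solution: y = 5 + Ce^(-x)
Applying y(0) = 1: C = 1 - 5 = -4
Particular solution: y = 5 - 4e^(-x)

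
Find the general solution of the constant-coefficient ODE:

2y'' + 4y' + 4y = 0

Characteristic equation: 2r² + 4r + 4 = 0
Divide by 2: r² + 2r + 2 = 0
Roots: r = -1 ± i (complex conjugates)
General solution: y = e^(-x)(C₁cos(x) + C₂sin(x))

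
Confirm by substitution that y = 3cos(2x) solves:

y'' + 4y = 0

Verification:
y'' = -12cos(2x)
y'' + 4y = 0 ✓

Yes, it is a solution.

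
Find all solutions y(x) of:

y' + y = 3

Using integrating factor method:

General solution: y = 3 + Ce^(-x)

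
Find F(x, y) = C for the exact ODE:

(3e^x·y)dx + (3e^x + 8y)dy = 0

Verify exactness: ∂M/∂y = ∂N/∂x ✓
Find F(x,y) such that ∂F/∂x = M, ∂F/∂y = N
Solution: 3e^x·y + 4y² = C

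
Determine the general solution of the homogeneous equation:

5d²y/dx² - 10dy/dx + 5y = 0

Characteristic equation: 5r² - 10r + 5 = 0
Divide by 5: r² - 2r + 1 = 0
Factored: (r - 1)² = 0
Repeated root: r = 1
General solution: y = (C₁ + C₂x)e^x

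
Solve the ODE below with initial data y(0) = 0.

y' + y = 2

General solution: y = 2 + Ce^(-x)
Applying y(0) = 0: C = 0 - 2 = -2
Particular solution: y = 2 - 2e^(-x)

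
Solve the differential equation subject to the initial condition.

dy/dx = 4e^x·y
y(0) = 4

General solution: y = Ce^(4e^x)
Applying IC y(0) = 4:
Particular solution: y = 4e^(4(e^x - 1))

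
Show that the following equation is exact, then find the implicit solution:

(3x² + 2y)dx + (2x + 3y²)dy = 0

Verify exactness: ∂M/∂y = ∂N/∂x ✓
Find F(x,y) such that ∂F/∂x = M, ∂F/∂y = N
Solution: x³ + 2xy + y³ = C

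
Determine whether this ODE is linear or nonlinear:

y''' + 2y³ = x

Nonlinear (y³ term)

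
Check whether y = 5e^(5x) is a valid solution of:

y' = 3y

Verification:
y = 5e^(5x)
y' = 25e^(5x)
But 3y = 15e^(5x)
y' ≠ 3y — the derivative does not match

No, it is not a solution.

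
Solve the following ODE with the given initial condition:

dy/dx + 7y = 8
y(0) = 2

General solution: y = 8/7 + Ce^(-7x)
Applying y(0) = 2: C = 2 - 8/7 = 6/7
Particular solution: y = 8/7 + (6/7)e^(-7x)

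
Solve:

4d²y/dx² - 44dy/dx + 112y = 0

Characteristic equation: 4r² - 44r + 112 = 0
Divide by 4: r² - 11r + 28 = 0
Roots: r = 4, 7 (distinct real)
General solution: y = C₁e^(4x) + C₂e^(7x)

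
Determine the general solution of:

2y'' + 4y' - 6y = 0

Characteristic equation: 2r² + 4r - 6 = 0
Divide by 2: r² + 2r - 3 = 0
Roots: r = 1, -3 (distinct real)
General solution: y = C₁e^x + C₂e^(-3x)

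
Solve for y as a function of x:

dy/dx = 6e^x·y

Separating variables and integrating:
ln|y| = 6e^x + C

General solution: y = Ce^(6e^x)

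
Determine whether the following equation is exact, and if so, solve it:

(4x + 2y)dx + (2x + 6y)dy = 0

Verify exactness: ∂M/∂y = ∂N/∂x ✓
Find F(x,y) such that ∂F/∂x = M, ∂F/∂y = N
Solution: 2x² + 2xy + 3y² = C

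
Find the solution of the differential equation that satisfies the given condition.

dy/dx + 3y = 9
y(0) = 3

General solution: y = 3 + Ce^(-3x)
Applying y(0) = 3: C = 3 - 3 = 0
Particular solution: y = 3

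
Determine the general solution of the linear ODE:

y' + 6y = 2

Using integrating factor method:

General solution: y = 1/3 + Ce^(-6x)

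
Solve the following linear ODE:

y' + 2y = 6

Using integrating factor method:

General solution: y = 3 + Ce^(-2x)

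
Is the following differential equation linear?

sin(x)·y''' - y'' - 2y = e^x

Yes. Linear (y and its derivatives appear to the first power only, no products of y terms)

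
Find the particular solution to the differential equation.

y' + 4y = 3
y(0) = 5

General solution: y = 3/4 + Ce^(-4x)
Applying y(0) = 5: C = 5 - 3/4 = 17/4
Particular solution: y = 3/4 + (17/4)e^(-4x)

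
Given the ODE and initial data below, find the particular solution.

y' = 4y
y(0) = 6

General solution: y = Ce^(4x)
Applying IC y(0) = 6:
Particular solution: y = 6e^(4x)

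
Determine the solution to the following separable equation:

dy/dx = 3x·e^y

Separating variables and integrating:
-e^(-y) = 3x²/2 + C

General solution: y = -ln(C - 3x²/2)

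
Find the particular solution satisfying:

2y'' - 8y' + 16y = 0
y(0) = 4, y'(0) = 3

General solution: y = e^(2x)(C₁cos(2x) + C₂sin(2x))
Complex roots r = 2 ± 2i
Applying ICs: C₁ = 4, C₂ = -5/2
Particular solution: y = e^(2x)(4cos(2x) - (5/2)sin(2x))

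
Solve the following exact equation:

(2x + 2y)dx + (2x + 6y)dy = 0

Verify exactness: ∂M/∂y = ∂N/∂x ✓
Find F(x,y) such that ∂F/∂x = M, ∂F/∂y = N
Solution: x² + 2xy + 3y² = C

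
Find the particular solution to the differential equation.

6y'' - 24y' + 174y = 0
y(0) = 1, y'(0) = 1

General solution: y = e^(2x)(C₁cos(5x) + C₂sin(5x))
Complex roots r = 2 ± 5i
Applying ICs: C₁ = 1, C₂ = -1/5
Particular solution: y = e^(2x)(cos(5x) - (1/5)sin(5x))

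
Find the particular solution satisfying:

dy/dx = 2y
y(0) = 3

General solution: y = Ce^(2x)
Applying IC y(0) = 3:
Particular solution: y = 3e^(2x)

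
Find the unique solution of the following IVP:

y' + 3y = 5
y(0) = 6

General solution: y = 5/3 + Ce^(-3x)
Applying y(0) = 6: C = 6 - 5/3 = 13/3
Particular solution: y = 5/3 + (13/3)e^(-3x)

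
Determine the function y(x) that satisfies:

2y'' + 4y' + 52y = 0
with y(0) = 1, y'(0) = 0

General solution: y = e^(-x)(C₁cos(5x) + C₂sin(5x))
Complex roots r = -1 ± 5i
Applying ICs: C₁ = 1, C₂ = 1/5
Particular solution: y = e^(-x)(cos(5x) + (1/5)sin(5x))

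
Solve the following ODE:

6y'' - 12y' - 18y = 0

Characteristic equation: 6r² - 12r - 18 = 0
Divide by 6: r² - 2r - 3 = 0
Roots: r = 3, -1 (distinct real)
General solution: y = C₁e^(3x) + C₂e^(-x)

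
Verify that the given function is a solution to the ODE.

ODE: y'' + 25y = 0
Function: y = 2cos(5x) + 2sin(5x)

Verification:
y'' = -50cos(5x) - 50sin(5x)
y'' + 25y = 0 ✓

Yes, it is a solution.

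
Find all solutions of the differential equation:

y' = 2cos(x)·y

Separating variables and integrating:
ln|y| = 2sin(x) + C

General solution: y = Ce^(2sin(x))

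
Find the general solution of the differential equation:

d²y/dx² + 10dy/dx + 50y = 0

Characteristic equation: r² + 10r + 50 = 0
Roots: r = -5 ± 5i (complex conjugates)
General solution: y = e^(-5x)(C₁cos(5x) + C₂sin(5x))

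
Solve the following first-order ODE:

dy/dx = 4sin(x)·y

Separating variables and integrating:
ln|y| = -4cos(x) + C

General solution: y = Ce^(-4cos(x))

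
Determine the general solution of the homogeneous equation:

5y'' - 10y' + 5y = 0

Characteristic equation: 5r² - 10r + 5 = 0
Divide by 5: r² - 2r + 1 = 0
Factored: (r - 1)² = 0
Repeated root: r = 1
General solution: y = (C₁ + C₂x)e^x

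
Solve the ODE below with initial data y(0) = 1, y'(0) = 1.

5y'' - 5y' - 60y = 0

General solution: y = C₁e^(4x) + C₂e^(-3x)
Applying ICs: C₁ = 4/7, C₂ = 3/7
Particular solution: y = (4/7)e^(4x) + (3/7)e^(-3x)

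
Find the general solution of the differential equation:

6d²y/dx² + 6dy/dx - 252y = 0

Characteristic equation: 6r² + 6r - 252 = 0
Divide by 6: r² + r - 42 = 0
Roots: r = 6, -7 (distinct real)
General solution: y = C₁e^(6x) + C₂e^(-7x)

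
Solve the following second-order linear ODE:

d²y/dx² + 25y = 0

Characteristic equation: r² + 25 = 0
Roots: r = ±5i (complex conjugates)
General solution: y = C₁cos(5x) + C₂sin(5x)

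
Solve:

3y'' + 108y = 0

Characteristic equation: 3r² + 108 = 0
Divide by 3: r² + 36 = 0
Roots: r = ±6i (complex conjugates)
General solution: y = C₁cos(6x) + C₂sin(6x)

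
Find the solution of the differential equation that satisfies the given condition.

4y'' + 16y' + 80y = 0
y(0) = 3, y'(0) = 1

General solution: y = e^(-2x)(C₁cos(4x) + C₂sin(4x))
Complex roots r = -2 ± 4i
Applying ICs: C₁ = 3, C₂ = 7/4
Particular solution: y = e^(-2x)(3cos(4x) + (7/4)sin(4x))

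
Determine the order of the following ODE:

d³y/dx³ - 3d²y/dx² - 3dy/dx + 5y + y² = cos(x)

The order is 3 (highest derivative is of order 3).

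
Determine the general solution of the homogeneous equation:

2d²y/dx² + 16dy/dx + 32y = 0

Characteristic equation: 2r² + 16r + 32 = 0
Divide by 2: r² + 8r + 16 = 0
Factored: (r + 4)² = 0
Repeated root: r = -4
General solution: y = (C₁ + C₂x)e^(-4x)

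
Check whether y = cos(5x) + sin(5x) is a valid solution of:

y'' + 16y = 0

Verification:
y'' = -25cos(5x) - 25sin(5x)
y'' + 16y ≠ 0 (frequency mismatch: got 25 instead of 16)

No, it is not a solution.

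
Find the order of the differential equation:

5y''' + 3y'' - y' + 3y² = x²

The order is 3 (highest derivative is of order 3).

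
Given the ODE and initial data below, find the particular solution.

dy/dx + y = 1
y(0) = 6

General solution: y = 1 + Ce^(-x)
Applying y(0) = 6: C = 6 - 1 = 5
Particular solution: y = 1 + 5e^(-x)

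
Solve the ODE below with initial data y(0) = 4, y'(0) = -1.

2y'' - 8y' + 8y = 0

General solution: y = (C₁ + C₂x)e^(2x)
Repeated root r = 2
Applying ICs: C₁ = 4, C₂ = -9
Particular solution: y = (4 - 9x)e^(2x)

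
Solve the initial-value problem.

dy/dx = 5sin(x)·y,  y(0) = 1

General solution: y = Ce^(-5cos(x))
Applying IC y(0) = 1:
Particular solution: y = e^(5(1-cos(x)))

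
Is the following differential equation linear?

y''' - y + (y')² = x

No. Nonlinear ((y')² term)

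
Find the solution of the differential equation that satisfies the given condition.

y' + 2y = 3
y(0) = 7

General solution: y = 3/2 + Ce^(-2x)
Applying y(0) = 7: C = 7 - 3/2 = 11/2
Particular solution: y = 3/2 + (11/2)e^(-2x)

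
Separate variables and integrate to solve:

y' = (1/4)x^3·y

Separating variables and integrating:
ln|y| = x^4/16 + C

General solution: y = Ce^(x^4/16)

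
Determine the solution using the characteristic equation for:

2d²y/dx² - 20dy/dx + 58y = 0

Characteristic equation: 2r² - 20r + 58 = 0
Divide by 2: r² - 10r + 29 = 0
Roots: r = 5 ± 2i (complex conjugates)
General solution: y = e^(5x)(C₁cos(2x) + C₂sin(2x))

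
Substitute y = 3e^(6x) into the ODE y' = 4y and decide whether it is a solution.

Verification:
y = 3e^(6x)
y' = 18e^(6x)
But 4y = 12e^(6x)
y' ≠ 4y — the derivative does not match

No, it is not a solution.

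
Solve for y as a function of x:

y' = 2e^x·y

Separating variables and integrating:
ln|y| = 2e^x + C

General solution: y = Ce^(2e^x)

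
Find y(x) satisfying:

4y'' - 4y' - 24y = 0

Characteristic equation: 4r² - 4r - 24 = 0
Divide by 4: r² - r - 6 = 0
Roots: r = 3, -2 (distinct real)
General solution: y = C₁e^(3x) + C₂e^(-2x)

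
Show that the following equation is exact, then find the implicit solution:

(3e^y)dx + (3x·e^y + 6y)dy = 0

Verify exactness: ∂M/∂y = ∂N/∂x ✓
Find F(x,y) such that ∂F/∂x = M, ∂F/∂y = N
Solution: 3x·e^y + 3y² = C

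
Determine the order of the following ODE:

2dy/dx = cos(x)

The order is 1 (highest derivative is of order 1).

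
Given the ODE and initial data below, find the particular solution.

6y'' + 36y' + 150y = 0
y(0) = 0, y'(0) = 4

General solution: y = e^(-3x)(C₁cos(4x) + C₂sin(4x))
Complex roots r = -3 ± 4i
Applying ICs: C₁ = 0, C₂ = 1
Particular solution: y = e^(-3x)(sin(4x))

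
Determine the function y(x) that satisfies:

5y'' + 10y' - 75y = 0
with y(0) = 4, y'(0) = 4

General solution: y = C₁e^(3x) + C₂e^(-5x)
Applying ICs: C₁ = 3, C₂ = 1
Particular solution: y = 3e^(3x) + e^(-5x)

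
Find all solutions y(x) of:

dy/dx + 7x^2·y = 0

Using integrating factor method:

General solution: y = Ce^(-7x^3/3)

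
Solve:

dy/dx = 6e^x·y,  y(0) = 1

General solution: y = Ce^(6e^x)
Applying IC y(0) = 1:
Particular solution: y = e^(6(e^x - 1))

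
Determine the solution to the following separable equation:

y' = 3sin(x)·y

Separating variables and integrating:
ln|y| = -3cos(x) + C

General solution: y = Ce^(-3cos(x))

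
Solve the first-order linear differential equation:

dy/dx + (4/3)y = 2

Using integrating factor method:

General solution: y = 3/2 + Ce^(-4x/3)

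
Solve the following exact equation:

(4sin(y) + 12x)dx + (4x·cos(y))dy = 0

Verify exactness: ∂M/∂y = ∂N/∂x ✓
Find F(x,y) such that ∂F/∂x = M, ∂F/∂y = N
Solution: 4x·sin(y) + 6x² = C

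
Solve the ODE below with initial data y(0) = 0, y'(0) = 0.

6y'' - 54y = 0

General solution: y = C₁e^(3x) + C₂e^(-3x)
Applying ICs: C₁ = 0, C₂ = 0
Particular solution: y = 0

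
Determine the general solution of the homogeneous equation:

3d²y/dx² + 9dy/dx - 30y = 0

Characteristic equation: 3r² + 9r - 30 = 0
Divide by 3: r² + 3r - 10 = 0
Roots: r = 2, -5 (distinct real)
General solution: y = C₁e^(2x) + C₂e^(-5x)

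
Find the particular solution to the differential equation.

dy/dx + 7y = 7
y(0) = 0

General solution: y = 1 + Ce^(-7x)
Applying y(0) = 0: C = 0 - 1 = -1
Particular solution: y = 1 - e^(-7x)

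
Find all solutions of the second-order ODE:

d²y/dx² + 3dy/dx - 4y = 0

Characteristic equation: r² + 3r - 4 = 0
Roots: r = 1, -4 (distinct real)
General solution: y = C₁e^x + C₂e^(-4x)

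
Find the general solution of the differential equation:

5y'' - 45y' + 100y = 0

Characteristic equation: 5r² - 45r + 100 = 0
Divide by 5: r² - 9r + 20 = 0
Roots: r = 4, 5 (distinct real)
General solution: y = C₁e^(4x) + C₂e^(5x)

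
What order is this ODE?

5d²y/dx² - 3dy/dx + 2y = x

The order is 2 (highest derivative is of order 2).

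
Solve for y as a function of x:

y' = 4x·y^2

Separating variables and integrating:
-1/y = 2x^2 + C

General solution: y^-1 = -2x^2 + C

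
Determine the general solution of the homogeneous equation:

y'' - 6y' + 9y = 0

Characteristic equation: r² - 6r + 9 = 0
Factored: (r - 3)² = 0
Repeated root: r = 3
General solution: y = (C₁ + C₂x)e^(3x)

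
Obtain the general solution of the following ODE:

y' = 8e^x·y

Separating variables and integrating:
ln|y| = 8e^x + C

General solution: y = Ce^(8e^x)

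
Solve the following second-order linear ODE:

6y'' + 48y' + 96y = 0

Characteristic equation: 6r² + 48r + 96 = 0
Divide by 6: r² + 8r + 16 = 0
Factored: (r + 4)² = 0
Repeated root: r = -4
General solution: y = (C₁ + C₂x)e^(-4x)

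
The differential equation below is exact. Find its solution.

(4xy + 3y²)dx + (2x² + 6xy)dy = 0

Verify exactness: ∂M/∂y = ∂N/∂x ✓
Find F(x,y) such that ∂F/∂x = M, ∂F/∂y = N
Solution: 2x²y + 3xy² = C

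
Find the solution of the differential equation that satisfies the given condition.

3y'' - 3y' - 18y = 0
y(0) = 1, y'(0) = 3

General solution: y = C₁e^(3x) + C₂e^(-2x)
Applying ICs: C₁ = 1, C₂ = 0
Particular solution: y = e^(3x)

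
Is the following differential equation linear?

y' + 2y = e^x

Yes. Linear (y and its derivatives appear to the first power only, no products of y terms)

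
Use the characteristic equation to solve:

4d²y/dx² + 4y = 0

Characteristic equation: 4r² + 4 = 0
Divide by 4: r² + 1 = 0
Roots: r = ±i (complex conjugates)
General solution: y = C₁cos(x) + C₂sin(x)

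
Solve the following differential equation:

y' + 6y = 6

Using integrating factor method:

General solution: y = 1 + Ce^(-6x)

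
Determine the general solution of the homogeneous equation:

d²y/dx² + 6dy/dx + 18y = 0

Characteristic equation: r² + 6r + 18 = 0
Roots: r = -3 ± 3i (complex conjugates)
General solution: y = e^(-3x)(C₁cos(3x) + C₂sin(3x))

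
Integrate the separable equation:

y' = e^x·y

Separating variables and integrating:
ln|y| = e^x + C

General solution: y = Ce^(e^x)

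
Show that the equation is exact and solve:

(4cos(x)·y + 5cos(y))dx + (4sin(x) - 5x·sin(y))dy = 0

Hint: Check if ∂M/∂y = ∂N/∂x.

Verify exactness: ∂M/∂y = ∂N/∂x ✓
Find F(x,y) such that ∂F/∂x = M, ∂F/∂y = N
Solution: 4sin(x)·y + 5x·cos(y) = C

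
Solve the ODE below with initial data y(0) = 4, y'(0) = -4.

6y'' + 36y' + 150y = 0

General solution: y = e^(-3x)(C₁cos(4x) + C₂sin(4x))
Complex roots r = -3 ± 4i
Applying ICs: C₁ = 4, C₂ = 2
Particular solution: y = e^(-3x)(4cos(4x) + 2sin(4x))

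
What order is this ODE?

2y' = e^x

The order is 1 (highest derivative is of order 1).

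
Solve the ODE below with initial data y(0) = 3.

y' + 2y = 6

General solution: y = 3 + Ce^(-2x)
Applying y(0) = 3: C = 3 - 3 = 0
Particular solution: y = 3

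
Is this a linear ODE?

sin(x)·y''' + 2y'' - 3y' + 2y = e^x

Yes. Linear (y and its derivatives appear to the first power only, no products of y terms)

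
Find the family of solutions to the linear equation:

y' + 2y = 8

Using integrating factor method:

General solution: y = 4 + Ce^(-2x)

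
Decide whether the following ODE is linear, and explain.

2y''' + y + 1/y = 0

Nonlinear (1/y term)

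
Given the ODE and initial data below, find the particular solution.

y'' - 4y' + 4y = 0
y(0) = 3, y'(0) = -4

General solution: y = (C₁ + C₂x)e^(2x)
Repeated root r = 2
Applying ICs: C₁ = 3, C₂ = -10
Particular solution: y = (3 - 10x)e^(2x)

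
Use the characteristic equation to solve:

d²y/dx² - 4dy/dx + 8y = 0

Characteristic equation: r² - 4r + 8 = 0
Roots: r = 2 ± 2i (complex conjugates)
General solution: y = e^(2x)(C₁cos(2x) + C₂sin(2x))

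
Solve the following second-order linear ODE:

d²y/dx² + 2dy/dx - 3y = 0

Characteristic equation: r² + 2r - 3 = 0
Roots: r = 1, -3 (distinct real)
General solution: y = C₁e^x + C₂e^(-3x)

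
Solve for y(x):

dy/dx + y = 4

Using integrating factor method:

General solution: y = 4 + Ce^(-x)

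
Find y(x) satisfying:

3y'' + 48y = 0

Characteristic equation: 3r² + 48 = 0
Divide by 3: r² + 16 = 0
Roots: r = ±4i (complex conjugates)
General solution: y = C₁cos(4x) + C₂sin(4x)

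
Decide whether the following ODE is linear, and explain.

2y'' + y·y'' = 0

Nonlinear (y·y'' term)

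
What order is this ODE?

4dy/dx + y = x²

The order is 1 (highest derivative is of order 1).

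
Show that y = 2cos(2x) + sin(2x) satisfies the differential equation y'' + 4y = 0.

Verification:
y'' = -8cos(2x) - 4sin(2x)
y'' + 4y = 0 ✓

Yes, it is a solution.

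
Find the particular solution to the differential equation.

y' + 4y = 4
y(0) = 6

General solution: y = 1 + Ce^(-4x)
Applying y(0) = 6: C = 6 - 1 = 5
Particular solution: y = 1 + 5e^(-4x)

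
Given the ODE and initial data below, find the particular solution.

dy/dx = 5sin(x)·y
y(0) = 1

General solution: y = Ce^(-5cos(x))
Applying IC y(0) = 1:
Particular solution: y = e^(5(1-cos(x)))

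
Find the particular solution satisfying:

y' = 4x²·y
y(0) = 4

General solution: y = Ce^(4x³/3)
Applying IC y(0) = 4:
Particular solution: y = 4e^(4x³/3)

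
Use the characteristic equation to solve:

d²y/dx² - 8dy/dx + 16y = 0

Characteristic equation: r² - 8r + 16 = 0
Factored: (r - 4)² = 0
Repeated root: r = 4
General solution: y = (C₁ + C₂x)e^(4x)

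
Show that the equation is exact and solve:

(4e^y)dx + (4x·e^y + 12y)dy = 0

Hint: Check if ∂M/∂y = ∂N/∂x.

Verify exactness: ∂M/∂y = ∂N/∂x ✓
Find F(x,y) such that ∂F/∂x = M, ∂F/∂y = N
Solution: 4x·e^y + 6y² = C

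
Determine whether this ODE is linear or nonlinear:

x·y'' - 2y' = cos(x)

Linear (y and its derivatives appear to the first power only, no products of y terms)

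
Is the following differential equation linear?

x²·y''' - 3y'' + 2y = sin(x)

Yes. Linear (y and its derivatives appear to the first power only, no products of y terms)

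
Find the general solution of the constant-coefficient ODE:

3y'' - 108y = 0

Characteristic equation: 3r² - 108 = 0
Divide by 3: r² - 36 = 0
Roots: r = 6, -6 (distinct real)
General solution: y = C₁e^(6x) + C₂e^(-6x)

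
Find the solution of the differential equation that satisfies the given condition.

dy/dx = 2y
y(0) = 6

General solution: y = Ce^(2x)
Applying IC y(0) = 6:
Particular solution: y = 6e^(2x)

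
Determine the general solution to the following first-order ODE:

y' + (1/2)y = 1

Using integrating factor method:

General solution: y = 2 + Ce^(-x/2)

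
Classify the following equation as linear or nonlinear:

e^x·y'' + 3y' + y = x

Linear (y and its derivatives appear to the first power only, no products of y terms)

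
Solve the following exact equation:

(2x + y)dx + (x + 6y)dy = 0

Verify exactness: ∂M/∂y = ∂N/∂x ✓
Find F(x,y) such that ∂F/∂x = M, ∂F/∂y = N
Solution: x² + xy + 3y² = C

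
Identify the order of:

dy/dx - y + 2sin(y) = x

The order is 1 (highest derivative is of order 1).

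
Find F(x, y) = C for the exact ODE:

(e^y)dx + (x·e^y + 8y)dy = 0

Verify exactness: ∂M/∂y = ∂N/∂x ✓
Find F(x,y) such that ∂F/∂x = M, ∂F/∂y = N
Solution: x·e^y + 4y² = C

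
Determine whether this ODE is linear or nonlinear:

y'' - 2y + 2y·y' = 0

Nonlinear (product y·y')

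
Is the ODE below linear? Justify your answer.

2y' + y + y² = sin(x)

No. Nonlinear (y² term)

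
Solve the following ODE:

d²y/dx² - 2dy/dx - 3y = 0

Characteristic equation: r² - 2r - 3 = 0
Roots: r = 3, -1 (distinct real)
General solution: y = C₁e^(3x) + C₂e^(-x)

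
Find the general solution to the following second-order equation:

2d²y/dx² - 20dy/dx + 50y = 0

Characteristic equation: 2r² - 20r + 50 = 0
Divide by 2: r² - 10r + 25 = 0
Factored: (r - 5)² = 0
Repeated root: r = 5
General solution: y = (C₁ + C₂x)e^(5x)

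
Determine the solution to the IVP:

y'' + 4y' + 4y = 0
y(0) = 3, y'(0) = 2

General solution: y = (C₁ + C₂x)e^(-2x)
Repeated root r = -2
Applying ICs: C₁ = 3, C₂ = 8
Particular solution: y = (3 + 8x)e^(-2x)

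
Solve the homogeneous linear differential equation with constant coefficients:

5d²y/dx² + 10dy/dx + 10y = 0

Characteristic equation: 5r² + 10r + 10 = 0
Divide by 5: r² + 2r + 2 = 0
Roots: r = -1 ± i (complex conjugates)
General solution: y = e^(-x)(C₁cos(x) + C₂sin(x))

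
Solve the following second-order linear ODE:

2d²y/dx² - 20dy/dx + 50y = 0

Characteristic equation: 2r² - 20r + 50 = 0
Divide by 2: r² - 10r + 25 = 0
Factored: (r - 5)² = 0
Repeated root: r = 5
General solution: y = (C₁ + C₂x)e^(5x)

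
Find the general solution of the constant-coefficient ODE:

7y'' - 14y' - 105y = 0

Characteristic equation: 7r² - 14r - 105 = 0
Divide by 7: r² - 2r - 15 = 0
Roots: r = 5, -3 (distinct real)
General solution: y = C₁e^(5x) + C₂e^(-3x)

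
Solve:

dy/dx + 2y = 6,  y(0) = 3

General solution: y = 3 + Ce^(-2x)
Applying y(0) = 3: C = 3 - 3 = 0
Particular solution: y = 3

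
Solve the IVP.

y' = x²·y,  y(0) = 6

General solution: y = Ce^(x³/3)
Applying IC y(0) = 6:
Particular solution: y = 6e^(x³/3)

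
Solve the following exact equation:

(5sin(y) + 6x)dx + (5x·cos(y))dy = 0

Verify exactness: ∂M/∂y = ∂N/∂x ✓
Find F(x,y) such that ∂F/∂x = M, ∂F/∂y = N
Solution: 5x·sin(y) + 3x² = C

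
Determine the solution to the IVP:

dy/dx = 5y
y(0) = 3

General solution: y = Ce^(5x)
Applying IC y(0) = 3:
Particular solution: y = 3e^(5x)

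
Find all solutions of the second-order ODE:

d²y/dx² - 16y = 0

Characteristic equation: r² - 16 = 0
Roots: r = 4, -4 (distinct real)
General solution: y = C₁e^(4x) + C₂e^(-4x)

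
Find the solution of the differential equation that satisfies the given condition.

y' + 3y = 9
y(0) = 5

General solution: y = 3 + Ce^(-3x)
Applying y(0) = 5: C = 5 - 3 = 2
Particular solution: y = 3 + 2e^(-3x)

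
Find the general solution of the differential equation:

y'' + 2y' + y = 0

Characteristic equation: r² + 2r + 1 = 0
Factored: (r + 1)² = 0
Repeated root: r = -1
General solution: y = (C₁ + C₂x)e^(-x)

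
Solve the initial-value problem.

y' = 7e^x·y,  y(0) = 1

General solution: y = Ce^(7e^x)
Applying IC y(0) = 1:
Particular solution: y = e^(7(e^x - 1))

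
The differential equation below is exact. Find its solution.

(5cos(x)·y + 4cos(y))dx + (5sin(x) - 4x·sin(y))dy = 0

Verify exactness: ∂M/∂y = ∂N/∂x ✓
Find F(x,y) such that ∂F/∂x = M, ∂F/∂y = N
Solution: 5sin(x)·y + 4x·cos(y) = C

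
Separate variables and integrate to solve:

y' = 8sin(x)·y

Separating variables and integrating:
ln|y| = -8cos(x) + C

General solution: y = Ce^(-8cos(x))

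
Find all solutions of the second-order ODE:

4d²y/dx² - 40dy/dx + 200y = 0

Characteristic equation: 4r² - 40r + 200 = 0
Divide by 4: r² - 10r + 50 = 0
Roots: r = 5 ± 5i (complex conjugates)
General solution: y = e^(5x)(C₁cos(5x) + C₂sin(5x))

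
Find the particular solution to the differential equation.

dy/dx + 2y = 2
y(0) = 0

General solution: y = 1 + Ce^(-2x)
Applying y(0) = 0: C = 0 - 1 = -1
Particular solution: y = 1 - e^(-2x)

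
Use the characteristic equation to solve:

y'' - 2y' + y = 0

Characteristic equation: r² - 2r + 1 = 0
Factored: (r - 1)² = 0
Repeated root: r = 1
General solution: y = (C₁ + C₂x)e^x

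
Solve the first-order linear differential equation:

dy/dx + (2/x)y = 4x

Using integrating factor method:

General solution: y = x^2 + Cx^(-2)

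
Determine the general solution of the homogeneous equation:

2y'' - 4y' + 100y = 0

Characteristic equation: 2r² - 4r + 100 = 0
Divide by 2: r² - 2r + 50 = 0
Roots: r = 1 ± 7i (complex conjugates)
General solution: y = e^x(C₁cos(7x) + C₂sin(7x))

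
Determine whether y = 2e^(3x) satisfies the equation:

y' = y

Verification:
y = 2e^(3x)
y' = 6e^(3x)
But y = 2e^(3x)
y' ≠ y — the derivative does not match

No, it is not a solution.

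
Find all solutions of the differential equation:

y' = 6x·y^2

Separating variables and integrating:
-1/y = 3x^2 + C

General solution: y^-1 = -3x^2 + C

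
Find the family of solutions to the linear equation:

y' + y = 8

Using integrating factor method:

General solution: y = 8 + Ce^(-x)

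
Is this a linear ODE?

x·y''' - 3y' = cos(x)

Yes. Linear (y and its derivatives appear to the first power only, no products of y terms)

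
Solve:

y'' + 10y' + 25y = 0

Characteristic equation: r² + 10r + 25 = 0
Factored: (r + 5)² = 0
Repeated root: r = -5
General solution: y = (C₁ + C₂x)e^(-5x)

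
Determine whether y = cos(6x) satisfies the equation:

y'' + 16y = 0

Verification:
y'' = -36cos(6x)
y'' + 16y ≠ 0 (frequency mismatch: got 36 instead of 16)

No, it is not a solution.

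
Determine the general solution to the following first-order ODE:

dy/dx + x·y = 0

Using integrating factor method:

General solution: y = Ce^(-x^2/2)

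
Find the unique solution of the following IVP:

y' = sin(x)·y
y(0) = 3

General solution: y = Ce^(-cos(x))
Applying IC y(0) = 3:
Particular solution: y = 3e^(1-cos(x))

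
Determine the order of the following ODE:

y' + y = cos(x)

The order is 1 (highest derivative is of order 1).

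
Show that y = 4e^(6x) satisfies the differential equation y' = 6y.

Verification:
y = 4e^(6x)
y' = 24e^(6x)
6y = 24e^(6x)
y' = 6y ✓

Yes, it is a solution.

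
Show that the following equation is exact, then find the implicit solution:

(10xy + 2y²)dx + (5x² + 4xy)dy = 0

Verify exactness: ∂M/∂y = ∂N/∂x ✓
Find F(x,y) such that ∂F/∂x = M, ∂F/∂y = N
Solution: 5x²y + 2xy² = C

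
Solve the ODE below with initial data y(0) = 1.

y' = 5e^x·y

General solution: y = Ce^(5e^x)
Applying IC y(0) = 1:
Particular solution: y = e^(5(e^x - 1))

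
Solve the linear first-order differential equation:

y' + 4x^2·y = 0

Using integrating factor method:

General solution: y = Ce^(-4x^3/3)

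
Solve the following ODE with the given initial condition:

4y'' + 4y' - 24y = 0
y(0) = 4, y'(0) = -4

General solution: y = C₁e^(2x) + C₂e^(-3x)
Applying ICs: C₁ = 8/5, C₂ = 12/5
Particular solution: y = (8/5)e^(2x) + (12/5)e^(-3x)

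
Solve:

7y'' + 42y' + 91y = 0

Characteristic equation: 7r² + 42r + 91 = 0
Divide by 7: r² + 6r + 13 = 0
Roots: r = -3 ± 2i (complex conjugates)
General solution: y = e^(-3x)(C₁cos(2x) + C₂sin(2x))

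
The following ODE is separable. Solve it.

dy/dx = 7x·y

Separating variables and integrating:
ln|y| = 7x^2/2 + C

General solution: y = Ce^(7x^2/2)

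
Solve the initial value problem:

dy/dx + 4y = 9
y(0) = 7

General solution: y = 9/4 + Ce^(-4x)
Applying y(0) = 7: C = 7 - 9/4 = 19/4
Particular solution: y = 9/4 + (19/4)e^(-4x)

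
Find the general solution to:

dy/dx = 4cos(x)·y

Separating variables and integrating:
ln|y| = 4sin(x) + C

General solution: y = Ce^(4sin(x))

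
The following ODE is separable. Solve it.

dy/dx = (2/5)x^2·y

Separating variables and integrating:
ln|y| = 2x^3/15 + C

General solution: y = Ce^(2x^3/15)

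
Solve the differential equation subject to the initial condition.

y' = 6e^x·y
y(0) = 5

General solution: y = Ce^(6e^x)
Applying IC y(0) = 5:
Particular solution: y = 5e^(6(e^x - 1))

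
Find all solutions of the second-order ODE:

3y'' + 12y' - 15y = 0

Characteristic equation: 3r² + 12r - 15 = 0
Divide by 3: r² + 4r - 5 = 0
Roots: r = 1, -5 (distinct real)
General solution: y = C₁e^x + C₂e^(-5x)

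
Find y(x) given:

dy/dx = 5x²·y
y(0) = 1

General solution: y = Ce^(5x³/3)
Applying IC y(0) = 1:
Particular solution: y = e^(5x³/3)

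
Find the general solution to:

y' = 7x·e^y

Separating variables and integrating:
-e^(-y) = 7x²/2 + C

General solution: y = -ln(C - 7x²/2)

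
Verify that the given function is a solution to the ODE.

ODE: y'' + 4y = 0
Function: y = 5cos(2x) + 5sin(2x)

Verification:
y'' = -20cos(2x) - 20sin(2x)
y'' + 4y = 0 ✓

Yes, it is a solution.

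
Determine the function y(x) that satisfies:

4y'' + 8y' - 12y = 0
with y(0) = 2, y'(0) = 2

General solution: y = C₁e^x + C₂e^(-3x)
Applying ICs: C₁ = 2, C₂ = 0
Particular solution: y = 2e^x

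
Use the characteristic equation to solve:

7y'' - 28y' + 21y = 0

Characteristic equation: 7r² - 28r + 21 = 0
Divide by 7: r² - 4r + 3 = 0
Roots: r = 1, 3 (distinct real)
General solution: y = C₁e^x + C₂e^(3x)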